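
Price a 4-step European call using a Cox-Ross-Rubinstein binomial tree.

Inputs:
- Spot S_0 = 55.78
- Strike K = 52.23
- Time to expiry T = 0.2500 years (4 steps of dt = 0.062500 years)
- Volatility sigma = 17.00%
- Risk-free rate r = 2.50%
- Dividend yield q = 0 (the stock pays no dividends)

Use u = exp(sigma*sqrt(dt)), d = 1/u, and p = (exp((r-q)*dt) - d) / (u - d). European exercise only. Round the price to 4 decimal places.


Answer: Price = V(0,0) = 4.4167

Derivation:
dt = T/N = 0.062500
u = exp(sigma*sqrt(dt)) = 1.043416; d = 1/u = 0.958390
p = (exp((r-q)*dt) - d) / (u - d) = 0.507768
Discount per step: exp(-r*dt) = 0.998439
Stock lattice S(k, i) with i counting down-moves:
  k=0: S(0,0) = 55.7800
  k=1: S(1,0) = 58.2017; S(1,1) = 53.4590
  k=2: S(2,0) = 60.7286; S(2,1) = 55.7800; S(2,2) = 51.2346
  k=3: S(3,0) = 63.3652; S(3,1) = 58.2017; S(3,2) = 53.4590; S(3,3) = 49.1028
  k=4: S(4,0) = 66.1163; S(4,1) = 60.7286; S(4,2) = 55.7800; S(4,3) = 51.2346; S(4,4) = 47.0596
Terminal payoffs V(N, i) = max(S_T - K, 0):
  V(4,0) = 13.886305; V(4,1) = 8.498638; V(4,2) = 3.550000; V(4,3) = 0.000000; V(4,4) = 0.000000
Backward induction: V(k, i) = exp(-r*dt) * [p * V(k+1, i) + (1-p) * V(k+1, i+1)].
  V(3,0) = exp(-r*dt) * [p*13.886305 + (1-p)*8.498638] = 11.216782
  V(3,1) = exp(-r*dt) * [p*8.498638 + (1-p)*3.550000] = 6.053293
  V(3,2) = exp(-r*dt) * [p*3.550000 + (1-p)*0.000000] = 1.799761
  V(3,3) = exp(-r*dt) * [p*0.000000 + (1-p)*0.000000] = 0.000000
  V(2,0) = exp(-r*dt) * [p*11.216782 + (1-p)*6.053293] = 8.661602
  V(2,1) = exp(-r*dt) * [p*6.053293 + (1-p)*1.799761] = 3.953386
  V(2,2) = exp(-r*dt) * [p*1.799761 + (1-p)*0.000000] = 0.912434
  V(1,0) = exp(-r*dt) * [p*8.661602 + (1-p)*3.953386] = 6.334161
  V(1,1) = exp(-r*dt) * [p*3.953386 + (1-p)*0.912434] = 2.452696
  V(0,0) = exp(-r*dt) * [p*6.334161 + (1-p)*2.452696] = 4.416673


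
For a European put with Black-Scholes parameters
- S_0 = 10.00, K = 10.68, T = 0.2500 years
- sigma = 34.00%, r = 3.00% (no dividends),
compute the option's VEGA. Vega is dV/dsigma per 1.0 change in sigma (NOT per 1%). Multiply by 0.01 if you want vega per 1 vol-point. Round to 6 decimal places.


d1 = -0.2578690620; d2 = -0.4278690620
phi(d1) = 0.3858962378; exp(-qT) = 1.0000000000; exp(-rT) = 0.9925280548
Vega = S * exp(-qT) * phi(d1) * sqrt(T) = 10.0000 * 1.0000000000 * 0.3858962378 * 0.5000000000 = 1.929481

Answer: Vega = 1.929481


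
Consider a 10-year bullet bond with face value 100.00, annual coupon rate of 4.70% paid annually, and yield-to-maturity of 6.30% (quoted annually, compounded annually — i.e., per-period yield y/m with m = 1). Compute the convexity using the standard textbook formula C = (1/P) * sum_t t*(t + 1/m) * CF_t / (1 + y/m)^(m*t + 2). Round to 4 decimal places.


Answer: Convexity = 72.7910

Derivation:
Coupon per period c = face * coupon_rate / m = 4.700000
Periods per year m = 1; per-period yield y/m = 0.063000
Number of cashflows N = 10
Cashflows (t years, CF_t, discount factor 1/(1+y/m)^(m*t), PV):
  t = 1.0000: CF_t = 4.700000, DF = 0.940734, PV = 4.421449
  t = 2.0000: CF_t = 4.700000, DF = 0.884980, PV = 4.159406
  t = 3.0000: CF_t = 4.700000, DF = 0.832531, PV = 3.912894
  t = 4.0000: CF_t = 4.700000, DF = 0.783190, PV = 3.680991
  t = 5.0000: CF_t = 4.700000, DF = 0.736773, PV = 3.462833
  t = 6.0000: CF_t = 4.700000, DF = 0.693107, PV = 3.257604
  t = 7.0000: CF_t = 4.700000, DF = 0.652029, PV = 3.064538
  t = 8.0000: CF_t = 4.700000, DF = 0.613386, PV = 2.882914
  t = 9.0000: CF_t = 4.700000, DF = 0.577033, PV = 2.712055
  t = 10.0000: CF_t = 104.700000, DF = 0.542834, PV = 56.834761
Price P = sum_t PV_t = 88.389445
Convexity numerator sum_t t*(t + 1/m) * CF_t / (1+y/m)^(m*t + 2):
  t = 1.0000: term = 7.825788
  t = 2.0000: term = 22.085948
  t = 3.0000: term = 41.553995
  t = 4.0000: term = 65.152077
  t = 5.0000: term = 91.936139
  t = 6.0000: term = 121.082403
  t = 7.0000: term = 151.875075
  t = 8.0000: term = 183.695158
  t = 9.0000: term = 216.010299
  t = 10.0000: term = 5532.739117
Convexity = (1/P) * sum = 6433.955998 / 88.389445 = 72.790999


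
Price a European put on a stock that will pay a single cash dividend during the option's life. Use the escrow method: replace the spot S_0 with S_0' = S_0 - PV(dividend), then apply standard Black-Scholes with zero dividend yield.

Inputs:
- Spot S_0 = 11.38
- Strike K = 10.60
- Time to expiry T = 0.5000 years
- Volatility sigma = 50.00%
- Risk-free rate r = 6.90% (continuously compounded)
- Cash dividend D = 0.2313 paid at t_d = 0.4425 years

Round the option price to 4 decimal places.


Answer: Price = 1.0868

Derivation:
PV(D) = D * exp(-r * t_d) = 0.2313 * 0.96992891 = 0.22434456
S_0' = S_0 - PV(D) = 11.3800 - 0.22434456 = 11.15565544
d1 = (ln(S_0'/K) + (r + sigma^2/2)*T) / (sigma*sqrt(T)) = 0.41886908
d2 = d1 - sigma*sqrt(T) = 0.06531569
exp(-rT) = 0.96608834
N(-d1) = 0.33765591; N(-d2) = 0.47396133
P = K * exp(-rT) * N(-d2) - S_0' * N(-d1) = 10.6000 * 0.96608834 * 0.47396133 - 11.15565544 * 0.33765591 = 1.0868


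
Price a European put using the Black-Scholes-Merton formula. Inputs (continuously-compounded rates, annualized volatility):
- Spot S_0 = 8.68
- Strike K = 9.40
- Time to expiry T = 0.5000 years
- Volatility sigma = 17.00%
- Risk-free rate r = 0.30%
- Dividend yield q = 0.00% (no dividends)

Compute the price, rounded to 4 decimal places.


d1 = (ln(S/K) + (r - q + 0.5*sigma^2) * T) / (sigma * sqrt(T)) = -0.59033567
d2 = d1 - sigma * sqrt(T) = -0.71054382
exp(-rT) = 0.99850112; exp(-qT) = 1.00000000
P = K * exp(-rT) * N(-d2) - S_0 * exp(-qT) * N(-d1)
N(-d1) = 0.72251719; N(-d2) = 0.76131652
P = 9.4000 * 0.99850112 * 0.76131652 - 8.6800 * 1.00000000 * 0.72251719 = 0.8742

Answer: Price = 0.8742


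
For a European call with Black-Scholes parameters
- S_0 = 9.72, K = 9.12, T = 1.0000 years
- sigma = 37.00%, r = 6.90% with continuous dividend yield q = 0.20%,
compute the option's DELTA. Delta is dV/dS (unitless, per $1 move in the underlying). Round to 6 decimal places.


Answer: Delta = 0.703402

Derivation:
d1 = 0.5382859848; d2 = 0.1682859848
phi(d1) = 0.3451367948; exp(-qT) = 0.9980019987; exp(-rT) = 0.9333266801
N(d1) = 0.7048101872
Delta = exp(-qT) * N(d1) = 0.9980019987 * 0.7048101872 = 0.703402


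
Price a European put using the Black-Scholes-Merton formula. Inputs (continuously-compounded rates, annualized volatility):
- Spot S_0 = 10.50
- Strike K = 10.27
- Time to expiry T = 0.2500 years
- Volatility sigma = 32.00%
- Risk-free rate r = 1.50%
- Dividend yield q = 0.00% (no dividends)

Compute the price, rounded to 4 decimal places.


d1 = (ln(S/K) + (r - q + 0.5*sigma^2) * T) / (sigma * sqrt(T)) = 0.24186396
d2 = d1 - sigma * sqrt(T) = 0.08186396
exp(-rT) = 0.99625702; exp(-qT) = 1.00000000
P = K * exp(-rT) * N(-d2) - S_0 * exp(-qT) * N(-d1)
N(-d1) = 0.40444279; N(-d2) = 0.46737745
P = 10.2700 * 0.99625702 * 0.46737745 - 10.5000 * 1.00000000 * 0.40444279 = 0.5354

Answer: Price = 0.5354


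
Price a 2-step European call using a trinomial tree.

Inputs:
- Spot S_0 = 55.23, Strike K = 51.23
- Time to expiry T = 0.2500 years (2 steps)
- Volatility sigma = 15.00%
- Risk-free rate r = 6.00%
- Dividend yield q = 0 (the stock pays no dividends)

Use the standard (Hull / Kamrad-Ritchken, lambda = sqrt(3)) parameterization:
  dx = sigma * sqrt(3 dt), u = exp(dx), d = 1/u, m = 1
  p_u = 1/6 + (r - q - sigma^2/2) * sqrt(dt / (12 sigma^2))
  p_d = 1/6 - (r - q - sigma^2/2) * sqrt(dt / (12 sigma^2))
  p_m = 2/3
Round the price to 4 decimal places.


dt = T/N = 0.125000; dx = sigma*sqrt(3*dt) = 0.091856
u = exp(dx) = 1.096207; d = 1/u = 0.912237
p_u = 0.199837, p_m = 0.666667, p_d = 0.133496
Discount per step: exp(-r*dt) = 0.992528
Stock lattice S(k, j) with j the centered position index:
  k=0: S(0,+0) = 55.2300
  k=1: S(1,-1) = 50.3828; S(1,+0) = 55.2300; S(1,+1) = 60.5435
  k=2: S(2,-2) = 45.9611; S(2,-1) = 50.3828; S(2,+0) = 55.2300; S(2,+1) = 60.5435; S(2,+2) = 66.3682
Terminal payoffs V(N, j) = max(S_T - K, 0):
  V(2,-2) = 0.000000; V(2,-1) = 0.000000; V(2,+0) = 4.000000; V(2,+1) = 9.313502; V(2,+2) = 15.138199
Backward induction: V(k, j) = exp(-r*dt) * [p_u * V(k+1, j+1) + p_m * V(k+1, j) + p_d * V(k+1, j-1)]
  V(1,-1) = exp(-r*dt) * [p_u*4.000000 + p_m*0.000000 + p_d*0.000000] = 0.793375
  V(1,+0) = exp(-r*dt) * [p_u*9.313502 + p_m*4.000000 + p_d*0.000000] = 4.494016
  V(1,+1) = exp(-r*dt) * [p_u*15.138199 + p_m*9.313502 + p_d*4.000000] = 9.695170
  V(0,+0) = exp(-r*dt) * [p_u*9.695170 + p_m*4.494016 + p_d*0.793375] = 5.001721

Answer: Price = V(0,0) = 5.0017


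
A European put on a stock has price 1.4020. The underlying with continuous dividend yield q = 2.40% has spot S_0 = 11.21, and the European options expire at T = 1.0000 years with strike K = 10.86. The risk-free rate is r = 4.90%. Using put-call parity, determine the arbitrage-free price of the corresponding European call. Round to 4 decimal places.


Put-call parity: C - P = S_0 * exp(-qT) - K * exp(-rT).
S_0 * exp(-qT) = 11.2100 * 0.97628571 = 10.94416281
K * exp(-rT) = 10.8600 * 0.95218113 = 10.34068707
C = P + S*exp(-qT) - K*exp(-rT)
C = 1.4020 + 10.94416281 - 10.34068707 = 2.0055

Answer: Call price = 2.0055


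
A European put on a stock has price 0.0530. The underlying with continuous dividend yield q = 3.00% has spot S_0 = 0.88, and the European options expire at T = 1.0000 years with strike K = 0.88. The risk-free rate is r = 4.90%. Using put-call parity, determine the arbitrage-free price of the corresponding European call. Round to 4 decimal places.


Put-call parity: C - P = S_0 * exp(-qT) - K * exp(-rT).
S_0 * exp(-qT) = 0.8800 * 0.97044553 = 0.85399207
K * exp(-rT) = 0.8800 * 0.95218113 = 0.83791939
C = P + S*exp(-qT) - K*exp(-rT)
C = 0.0530 + 0.85399207 - 0.83791939 = 0.0691

Answer: Call price = 0.0691


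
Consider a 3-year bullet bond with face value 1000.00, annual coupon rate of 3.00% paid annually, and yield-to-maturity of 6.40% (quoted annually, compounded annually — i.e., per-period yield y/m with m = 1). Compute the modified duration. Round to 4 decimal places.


Coupon per period c = face * coupon_rate / m = 30.000000
Periods per year m = 1; per-period yield y/m = 0.064000
Number of cashflows N = 3
Cashflows (t years, CF_t, discount factor 1/(1+y/m)^(m*t), PV):
  t = 1.0000: CF_t = 30.000000, DF = 0.939850, PV = 28.195489
  t = 2.0000: CF_t = 30.000000, DF = 0.883317, PV = 26.499519
  t = 3.0000: CF_t = 1030.000000, DF = 0.830185, PV = 855.091011
Price P = sum_t PV_t = 909.786019
First compute Macaulay numerator sum_t t * PV_t:
  t * PV_t at t = 1.0000: 28.195489
  t * PV_t at t = 2.0000: 52.999039
  t * PV_t at t = 3.0000: 2565.273032
Macaulay duration D = 2646.467560 / 909.786019 = 2.908890
Modified duration = D / (1 + y/m) = 2.908890 / (1 + 0.064000) = 2.733919

Answer: Modified duration = 2.7339


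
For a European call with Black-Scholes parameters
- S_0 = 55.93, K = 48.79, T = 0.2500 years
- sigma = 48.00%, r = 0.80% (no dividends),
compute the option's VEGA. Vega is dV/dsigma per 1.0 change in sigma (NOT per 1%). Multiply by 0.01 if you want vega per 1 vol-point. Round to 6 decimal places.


d1 = 0.6973980625; d2 = 0.4573980625
phi(d1) = 0.3128221183; exp(-qT) = 1.0000000000; exp(-rT) = 0.9980019987
Vega = S * exp(-qT) * phi(d1) * sqrt(T) = 55.9300 * 1.0000000000 * 0.3128221183 * 0.5000000000 = 8.748071

Answer: Vega = 8.748071


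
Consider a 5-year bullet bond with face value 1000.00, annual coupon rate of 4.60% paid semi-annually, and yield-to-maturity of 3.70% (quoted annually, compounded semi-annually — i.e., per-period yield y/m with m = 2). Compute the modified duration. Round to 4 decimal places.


Answer: Modified duration = 4.4523

Derivation:
Coupon per period c = face * coupon_rate / m = 23.000000
Periods per year m = 2; per-period yield y/m = 0.018500
Number of cashflows N = 10
Cashflows (t years, CF_t, discount factor 1/(1+y/m)^(m*t), PV):
  t = 0.5000: CF_t = 23.000000, DF = 0.981836, PV = 22.582229
  t = 1.0000: CF_t = 23.000000, DF = 0.964002, PV = 22.172046
  t = 1.5000: CF_t = 23.000000, DF = 0.946492, PV = 21.769314
  t = 2.0000: CF_t = 23.000000, DF = 0.929300, PV = 21.373897
  t = 2.5000: CF_t = 23.000000, DF = 0.912420, PV = 20.985662
  t = 3.0000: CF_t = 23.000000, DF = 0.895847, PV = 20.604479
  t = 3.5000: CF_t = 23.000000, DF = 0.879575, PV = 20.230220
  t = 4.0000: CF_t = 23.000000, DF = 0.863598, PV = 19.862759
  t = 4.5000: CF_t = 23.000000, DF = 0.847912, PV = 19.501972
  t = 5.0000: CF_t = 1023.000000, DF = 0.832510, PV = 851.658137
Price P = sum_t PV_t = 1040.740714
First compute Macaulay numerator sum_t t * PV_t:
  t * PV_t at t = 0.5000: 11.291114
  t * PV_t at t = 1.0000: 22.172046
  t * PV_t at t = 1.5000: 32.653970
  t * PV_t at t = 2.0000: 42.747793
  t * PV_t at t = 2.5000: 52.464154
  t * PV_t at t = 3.0000: 61.813437
  t * PV_t at t = 3.5000: 70.805770
  t * PV_t at t = 4.0000: 79.451035
  t * PV_t at t = 4.5000: 87.758876
  t * PV_t at t = 5.0000: 4258.290687
Macaulay duration D = 4719.448882 / 1040.740714 = 4.534702
Modified duration = D / (1 + y/m) = 4.534702 / (1 + 0.018500) = 4.452334


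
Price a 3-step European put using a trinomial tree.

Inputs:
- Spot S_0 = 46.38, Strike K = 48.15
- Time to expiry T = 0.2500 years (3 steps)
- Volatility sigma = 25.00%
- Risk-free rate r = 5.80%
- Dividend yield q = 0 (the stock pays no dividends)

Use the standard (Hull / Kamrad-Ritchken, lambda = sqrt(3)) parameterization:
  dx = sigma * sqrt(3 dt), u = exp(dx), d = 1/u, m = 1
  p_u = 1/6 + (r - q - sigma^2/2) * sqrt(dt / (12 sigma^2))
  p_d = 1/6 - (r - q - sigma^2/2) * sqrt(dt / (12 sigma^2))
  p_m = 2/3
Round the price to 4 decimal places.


Answer: Price = V(0,0) = 2.9532

Derivation:
dt = T/N = 0.083333; dx = sigma*sqrt(3*dt) = 0.125000
u = exp(dx) = 1.133148; d = 1/u = 0.882497
p_u = 0.175583, p_m = 0.666667, p_d = 0.157750
Discount per step: exp(-r*dt) = 0.995178
Stock lattice S(k, j) with j the centered position index:
  k=0: S(0,+0) = 46.3800
  k=1: S(1,-1) = 40.9302; S(1,+0) = 46.3800; S(1,+1) = 52.5554
  k=2: S(2,-2) = 36.1208; S(2,-1) = 40.9302; S(2,+0) = 46.3800; S(2,+1) = 52.5554; S(2,+2) = 59.5531
  k=3: S(3,-3) = 31.8765; S(3,-2) = 36.1208; S(3,-1) = 40.9302; S(3,+0) = 46.3800; S(3,+1) = 52.5554; S(3,+2) = 59.5531; S(3,+3) = 67.4825
Terminal payoffs V(N, j) = max(K - S_T, 0):
  V(3,-3) = 16.273523; V(3,-2) = 12.029220; V(3,-1) = 7.219794; V(3,+0) = 1.770000; V(3,+1) = 0.000000; V(3,+2) = 0.000000; V(3,+3) = 0.000000
Backward induction: V(k, j) = exp(-r*dt) * [p_u * V(k+1, j+1) + p_m * V(k+1, j) + p_d * V(k+1, j-1)]
  V(2,-2) = exp(-r*dt) * [p_u*7.219794 + p_m*12.029220 + p_d*16.273523] = 11.797146
  V(2,-1) = exp(-r*dt) * [p_u*1.770000 + p_m*7.219794 + p_d*12.029220] = 6.987732
  V(2,+0) = exp(-r*dt) * [p_u*0.000000 + p_m*1.770000 + p_d*7.219794] = 2.307741
  V(2,+1) = exp(-r*dt) * [p_u*0.000000 + p_m*0.000000 + p_d*1.770000] = 0.277871
  V(2,+2) = exp(-r*dt) * [p_u*0.000000 + p_m*0.000000 + p_d*0.000000] = 0.000000
  V(1,-1) = exp(-r*dt) * [p_u*2.307741 + p_m*6.987732 + p_d*11.797146] = 6.891300
  V(1,+0) = exp(-r*dt) * [p_u*0.277871 + p_m*2.307741 + p_d*6.987732] = 2.676630
  V(1,+1) = exp(-r*dt) * [p_u*0.000000 + p_m*0.277871 + p_d*2.307741] = 0.546645
  V(0,+0) = exp(-r*dt) * [p_u*0.546645 + p_m*2.676630 + p_d*6.891300] = 2.953196


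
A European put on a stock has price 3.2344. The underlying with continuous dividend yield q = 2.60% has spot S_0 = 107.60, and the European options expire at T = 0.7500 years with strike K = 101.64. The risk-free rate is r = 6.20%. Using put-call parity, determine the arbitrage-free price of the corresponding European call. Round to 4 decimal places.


Answer: Call price = 11.7346

Derivation:
Put-call parity: C - P = S_0 * exp(-qT) - K * exp(-rT).
S_0 * exp(-qT) = 107.6000 * 0.98068890 = 105.52212512
K * exp(-rT) = 101.6400 * 0.95456456 = 97.02194194
C = P + S*exp(-qT) - K*exp(-rT)
C = 3.2344 + 105.52212512 - 97.02194194 = 11.7346


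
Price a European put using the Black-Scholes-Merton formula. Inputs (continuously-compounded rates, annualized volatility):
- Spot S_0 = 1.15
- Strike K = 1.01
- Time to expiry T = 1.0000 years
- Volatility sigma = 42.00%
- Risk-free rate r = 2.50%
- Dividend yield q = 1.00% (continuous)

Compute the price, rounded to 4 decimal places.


d1 = (ln(S/K) + (r - q + 0.5*sigma^2) * T) / (sigma * sqrt(T)) = 0.55478955
d2 = d1 - sigma * sqrt(T) = 0.13478955
exp(-rT) = 0.97530991; exp(-qT) = 0.99004983
P = K * exp(-rT) * N(-d2) - S_0 * exp(-qT) * N(-d1)
N(-d1) = 0.28951931; N(-d2) = 0.44638913
P = 1.0100 * 0.97530991 * 0.44638913 - 1.1500 * 0.99004983 * 0.28951931 = 0.1101

Answer: Price = 0.1101


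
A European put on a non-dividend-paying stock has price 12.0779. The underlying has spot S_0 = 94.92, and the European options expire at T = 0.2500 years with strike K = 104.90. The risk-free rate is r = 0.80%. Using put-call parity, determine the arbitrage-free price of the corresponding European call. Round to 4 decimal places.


Answer: Call price = 2.3075

Derivation:
Put-call parity: C - P = S_0 * exp(-qT) - K * exp(-rT).
S_0 * exp(-qT) = 94.9200 * 1.00000000 = 94.92000000
K * exp(-rT) = 104.9000 * 0.99800200 = 104.69040966
C = P + S*exp(-qT) - K*exp(-rT)
C = 12.0779 + 94.92000000 - 104.69040966 = 2.3075


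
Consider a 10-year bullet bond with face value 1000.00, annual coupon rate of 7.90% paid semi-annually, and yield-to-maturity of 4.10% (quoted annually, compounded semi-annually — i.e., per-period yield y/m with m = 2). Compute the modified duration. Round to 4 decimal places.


Coupon per period c = face * coupon_rate / m = 39.500000
Periods per year m = 2; per-period yield y/m = 0.020500
Number of cashflows N = 20
Cashflows (t years, CF_t, discount factor 1/(1+y/m)^(m*t), PV):
  t = 0.5000: CF_t = 39.500000, DF = 0.979912, PV = 38.706516
  t = 1.0000: CF_t = 39.500000, DF = 0.960227, PV = 37.928972
  t = 1.5000: CF_t = 39.500000, DF = 0.940938, PV = 37.167048
  t = 2.0000: CF_t = 39.500000, DF = 0.922036, PV = 36.420429
  t = 2.5000: CF_t = 39.500000, DF = 0.903514, PV = 35.688809
  t = 3.0000: CF_t = 39.500000, DF = 0.885364, PV = 34.971885
  t = 3.5000: CF_t = 39.500000, DF = 0.867579, PV = 34.269363
  t = 4.0000: CF_t = 39.500000, DF = 0.850151, PV = 33.580953
  t = 4.5000: CF_t = 39.500000, DF = 0.833073, PV = 32.906373
  t = 5.0000: CF_t = 39.500000, DF = 0.816338, PV = 32.245343
  t = 5.5000: CF_t = 39.500000, DF = 0.799939, PV = 31.597593
  t = 6.0000: CF_t = 39.500000, DF = 0.783870, PV = 30.962854
  t = 6.5000: CF_t = 39.500000, DF = 0.768123, PV = 30.340866
  t = 7.0000: CF_t = 39.500000, DF = 0.752693, PV = 29.731373
  t = 7.5000: CF_t = 39.500000, DF = 0.737573, PV = 29.134124
  t = 8.0000: CF_t = 39.500000, DF = 0.722756, PV = 28.548872
  t = 8.5000: CF_t = 39.500000, DF = 0.708237, PV = 27.975377
  t = 9.0000: CF_t = 39.500000, DF = 0.694010, PV = 27.413402
  t = 9.5000: CF_t = 39.500000, DF = 0.680069, PV = 26.862716
  t = 10.0000: CF_t = 1039.500000, DF = 0.666407, PV = 692.730505
Price P = sum_t PV_t = 1309.183374
First compute Macaulay numerator sum_t t * PV_t:
  t * PV_t at t = 0.5000: 19.353258
  t * PV_t at t = 1.0000: 37.928972
  t * PV_t at t = 1.5000: 55.750572
  t * PV_t at t = 2.0000: 72.840858
  t * PV_t at t = 2.5000: 89.222022
  t * PV_t at t = 3.0000: 104.915655
  t * PV_t at t = 3.5000: 119.942771
  t * PV_t at t = 4.0000: 134.323814
  t * PV_t at t = 4.5000: 148.078678
  t * PV_t at t = 5.0000: 161.226717
  t * PV_t at t = 5.5000: 173.786760
  t * PV_t at t = 6.0000: 185.777125
  t * PV_t at t = 6.5000: 197.215632
  t * PV_t at t = 7.0000: 208.119613
  t * PV_t at t = 7.5000: 218.505928
  t * PV_t at t = 8.0000: 228.390975
  t * PV_t at t = 8.5000: 237.790701
  t * PV_t at t = 9.0000: 246.720617
  t * PV_t at t = 9.5000: 255.195804
  t * PV_t at t = 10.0000: 6927.305050
Macaulay duration D = 9822.391520 / 1309.183374 = 7.502686
Modified duration = D / (1 + y/m) = 7.502686 / (1 + 0.020500) = 7.351970

Answer: Modified duration = 7.3520


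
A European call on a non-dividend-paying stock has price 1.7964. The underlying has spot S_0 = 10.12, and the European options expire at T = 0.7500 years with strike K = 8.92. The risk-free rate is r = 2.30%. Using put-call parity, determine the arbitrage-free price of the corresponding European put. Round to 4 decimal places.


Put-call parity: C - P = S_0 * exp(-qT) - K * exp(-rT).
S_0 * exp(-qT) = 10.1200 * 1.00000000 = 10.12000000
K * exp(-rT) = 8.9200 * 0.98289793 = 8.76744953
P = C - S*exp(-qT) + K*exp(-rT)
P = 1.7964 - 10.12000000 + 8.76744953 = 0.4438

Answer: Put price = 0.4438


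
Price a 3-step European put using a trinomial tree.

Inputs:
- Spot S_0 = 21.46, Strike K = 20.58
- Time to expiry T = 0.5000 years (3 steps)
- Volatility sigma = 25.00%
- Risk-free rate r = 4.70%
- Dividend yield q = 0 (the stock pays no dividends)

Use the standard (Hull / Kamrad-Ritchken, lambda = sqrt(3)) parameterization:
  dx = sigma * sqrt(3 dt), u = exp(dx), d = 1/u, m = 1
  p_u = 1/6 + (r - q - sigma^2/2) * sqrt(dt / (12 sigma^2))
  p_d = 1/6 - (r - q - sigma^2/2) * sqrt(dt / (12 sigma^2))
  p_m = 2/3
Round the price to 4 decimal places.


Answer: Price = V(0,0) = 0.8766

Derivation:
dt = T/N = 0.166667; dx = sigma*sqrt(3*dt) = 0.176777
u = exp(dx) = 1.193365; d = 1/u = 0.837967
p_u = 0.174091, p_m = 0.666667, p_d = 0.159242
Discount per step: exp(-r*dt) = 0.992197
Stock lattice S(k, j) with j the centered position index:
  k=0: S(0,+0) = 21.4600
  k=1: S(1,-1) = 17.9828; S(1,+0) = 21.4600; S(1,+1) = 25.6096
  k=2: S(2,-2) = 15.0690; S(2,-1) = 17.9828; S(2,+0) = 21.4600; S(2,+1) = 25.6096; S(2,+2) = 30.5616
  k=3: S(3,-3) = 12.6273; S(3,-2) = 15.0690; S(3,-1) = 17.9828; S(3,+0) = 21.4600; S(3,+1) = 25.6096; S(3,+2) = 30.5616; S(3,+3) = 36.4711
Terminal payoffs V(N, j) = max(K - S_T, 0):
  V(3,-3) = 7.952706; V(3,-2) = 5.511035; V(3,-1) = 2.597231; V(3,+0) = 0.000000; V(3,+1) = 0.000000; V(3,+2) = 0.000000; V(3,+3) = 0.000000
Backward induction: V(k, j) = exp(-r*dt) * [p_u * V(k+1, j+1) + p_m * V(k+1, j) + p_d * V(k+1, j-1)]
  V(2,-2) = exp(-r*dt) * [p_u*2.597231 + p_m*5.511035 + p_d*7.952706] = 5.350507
  V(2,-1) = exp(-r*dt) * [p_u*0.000000 + p_m*2.597231 + p_d*5.511035] = 2.588718
  V(2,+0) = exp(-r*dt) * [p_u*0.000000 + p_m*0.000000 + p_d*2.597231] = 0.410361
  V(2,+1) = exp(-r*dt) * [p_u*0.000000 + p_m*0.000000 + p_d*0.000000] = 0.000000
  V(2,+2) = exp(-r*dt) * [p_u*0.000000 + p_m*0.000000 + p_d*0.000000] = 0.000000
  V(1,-1) = exp(-r*dt) * [p_u*0.410361 + p_m*2.588718 + p_d*5.350507] = 2.628606
  V(1,+0) = exp(-r*dt) * [p_u*0.000000 + p_m*0.410361 + p_d*2.588718] = 0.680456
  V(1,+1) = exp(-r*dt) * [p_u*0.000000 + p_m*0.000000 + p_d*0.410361] = 0.064837
  V(0,+0) = exp(-r*dt) * [p_u*0.064837 + p_m*0.680456 + p_d*2.628606] = 0.876615


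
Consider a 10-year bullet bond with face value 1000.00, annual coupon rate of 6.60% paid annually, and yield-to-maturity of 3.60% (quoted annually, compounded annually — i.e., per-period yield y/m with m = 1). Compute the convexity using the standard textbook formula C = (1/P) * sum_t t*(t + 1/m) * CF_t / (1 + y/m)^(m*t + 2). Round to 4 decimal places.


Answer: Convexity = 74.1724

Derivation:
Coupon per period c = face * coupon_rate / m = 66.000000
Periods per year m = 1; per-period yield y/m = 0.036000
Number of cashflows N = 10
Cashflows (t years, CF_t, discount factor 1/(1+y/m)^(m*t), PV):
  t = 1.0000: CF_t = 66.000000, DF = 0.965251, PV = 63.706564
  t = 2.0000: CF_t = 66.000000, DF = 0.931709, PV = 61.492822
  t = 3.0000: CF_t = 66.000000, DF = 0.899333, PV = 59.356006
  t = 4.0000: CF_t = 66.000000, DF = 0.868082, PV = 57.293442
  t = 5.0000: CF_t = 66.000000, DF = 0.837917, PV = 55.302550
  t = 6.0000: CF_t = 66.000000, DF = 0.808801, PV = 53.380840
  t = 7.0000: CF_t = 66.000000, DF = 0.780696, PV = 51.525907
  t = 8.0000: CF_t = 66.000000, DF = 0.753567, PV = 49.735432
  t = 9.0000: CF_t = 66.000000, DF = 0.727381, PV = 48.007173
  t = 10.0000: CF_t = 1066.000000, DF = 0.702106, PV = 748.444585
Price P = sum_t PV_t = 1248.245321
Convexity numerator sum_t t*(t + 1/m) * CF_t / (1+y/m)^(m*t + 2):
  t = 1.0000: term = 118.712012
  t = 2.0000: term = 343.760652
  t = 3.0000: term = 663.630602
  t = 4.0000: term = 1067.616799
  t = 5.0000: term = 1545.777218
  t = 6.0000: term = 2088.888133
  t = 7.0000: term = 2688.401716
  t = 8.0000: term = 3336.405880
  t = 9.0000: term = 4025.586245
  t = 10.0000: term = 76706.616206
Convexity = (1/P) * sum = 92585.395462 / 1248.245321 = 74.172435


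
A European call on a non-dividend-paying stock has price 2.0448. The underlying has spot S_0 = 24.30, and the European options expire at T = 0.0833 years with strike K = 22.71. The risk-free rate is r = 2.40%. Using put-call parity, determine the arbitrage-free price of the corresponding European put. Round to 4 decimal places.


Answer: Put price = 0.4094

Derivation:
Put-call parity: C - P = S_0 * exp(-qT) - K * exp(-rT).
S_0 * exp(-qT) = 24.3000 * 1.00000000 = 24.30000000
K * exp(-rT) = 22.7100 * 0.99800280 = 22.66464352
P = C - S*exp(-qT) + K*exp(-rT)
P = 2.0448 - 24.30000000 + 22.66464352 = 0.4094


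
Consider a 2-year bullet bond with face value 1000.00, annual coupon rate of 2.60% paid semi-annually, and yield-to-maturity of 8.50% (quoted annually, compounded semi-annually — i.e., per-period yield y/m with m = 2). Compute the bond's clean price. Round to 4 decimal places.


Coupon per period c = face * coupon_rate / m = 13.000000
Periods per year m = 2; per-period yield y/m = 0.042500
Number of cashflows N = 4
Cashflows (t years, CF_t, discount factor 1/(1+y/m)^(m*t), PV):
  t = 0.5000: CF_t = 13.000000, DF = 0.959233, PV = 12.470024
  t = 1.0000: CF_t = 13.000000, DF = 0.920127, PV = 11.961654
  t = 1.5000: CF_t = 13.000000, DF = 0.882616, PV = 11.474008
  t = 2.0000: CF_t = 1013.000000, DF = 0.846634, PV = 857.640321
Price P = sum_t PV_t = 893.546007

Answer: Price = 893.5460


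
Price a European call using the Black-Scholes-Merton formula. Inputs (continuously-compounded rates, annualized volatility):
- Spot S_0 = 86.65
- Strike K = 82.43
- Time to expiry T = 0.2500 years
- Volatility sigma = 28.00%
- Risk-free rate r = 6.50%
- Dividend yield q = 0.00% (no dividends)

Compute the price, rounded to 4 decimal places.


Answer: Price = 7.9675

Derivation:
d1 = (ln(S/K) + (r - q + 0.5*sigma^2) * T) / (sigma * sqrt(T)) = 0.54269691
d2 = d1 - sigma * sqrt(T) = 0.40269691
exp(-rT) = 0.98388132; exp(-qT) = 1.00000000
C = S_0 * exp(-qT) * N(d1) - K * exp(-rT) * N(d2)
N(d1) = 0.70633075; N(d2) = 0.65641440
C = 86.6500 * 1.00000000 * 0.70633075 - 82.4300 * 0.98388132 * 0.65641440 = 7.9675


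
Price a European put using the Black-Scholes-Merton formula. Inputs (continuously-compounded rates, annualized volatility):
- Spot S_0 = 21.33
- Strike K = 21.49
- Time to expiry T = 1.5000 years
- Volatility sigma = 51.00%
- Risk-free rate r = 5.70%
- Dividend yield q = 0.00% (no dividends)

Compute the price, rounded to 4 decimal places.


d1 = (ln(S/K) + (r - q + 0.5*sigma^2) * T) / (sigma * sqrt(T)) = 0.43722883
d2 = d1 - sigma * sqrt(T) = -0.18739105
exp(-rT) = 0.91805314; exp(-qT) = 1.00000000
P = K * exp(-rT) * N(-d2) - S_0 * exp(-qT) * N(-d1)
N(-d1) = 0.33097270; N(-d2) = 0.57432298
P = 21.4900 * 0.91805314 * 0.57432298 - 21.3300 * 1.00000000 * 0.33097270 = 4.2711

Answer: Price = 4.2711


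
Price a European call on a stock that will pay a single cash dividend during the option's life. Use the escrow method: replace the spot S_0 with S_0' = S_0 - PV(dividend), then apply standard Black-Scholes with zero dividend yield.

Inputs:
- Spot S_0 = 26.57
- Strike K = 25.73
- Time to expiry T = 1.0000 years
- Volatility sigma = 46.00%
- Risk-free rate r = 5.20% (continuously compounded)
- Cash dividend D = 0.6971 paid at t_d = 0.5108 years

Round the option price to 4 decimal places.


Answer: Price = 5.3450

Derivation:
PV(D) = D * exp(-r * t_d) = 0.6971 * 0.97378806 = 0.67882765
S_0' = S_0 - PV(D) = 26.5700 - 0.67882765 = 25.89117235
d1 = (ln(S_0'/K) + (r + sigma^2/2)*T) / (sigma*sqrt(T)) = 0.35661837
d2 = d1 - sigma*sqrt(T) = -0.10338163
exp(-rT) = 0.94932887
N(d1) = 0.63931124; N(d2) = 0.45883004
C = S_0' * N(d1) - K * exp(-rT) * N(d2) = 25.89117235 * 0.63931124 - 25.7300 * 0.94932887 * 0.45883004 = 5.3450


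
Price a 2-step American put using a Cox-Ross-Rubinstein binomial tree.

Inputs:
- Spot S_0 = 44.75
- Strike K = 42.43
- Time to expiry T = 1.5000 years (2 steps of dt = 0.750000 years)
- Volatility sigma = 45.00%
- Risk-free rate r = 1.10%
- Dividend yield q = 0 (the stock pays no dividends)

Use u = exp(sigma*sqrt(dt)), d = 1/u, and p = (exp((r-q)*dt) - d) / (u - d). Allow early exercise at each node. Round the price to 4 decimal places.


dt = T/N = 0.750000
u = exp(sigma*sqrt(dt)) = 1.476555; d = 1/u = 0.677252
p = (exp((r-q)*dt) - d) / (u - d) = 0.414151
Discount per step: exp(-r*dt) = 0.991784
Stock lattice S(k, i) with i counting down-moves:
  k=0: S(0,0) = 44.7500
  k=1: S(1,0) = 66.0758; S(1,1) = 30.3070
  k=2: S(2,0) = 97.5646; S(2,1) = 44.7500; S(2,2) = 20.5255
Terminal payoffs V(N, i) = max(K - S_T, 0):
  V(2,0) = 0.000000; V(2,1) = 0.000000; V(2,2) = 21.904488
Backward induction: V(k, i) = exp(-r*dt) * [p * V(k+1, i) + (1-p) * V(k+1, i+1)]; then take max(V_cont, immediate exercise) for American.
  V(1,0) = exp(-r*dt) * [p*0.000000 + (1-p)*0.000000] = 0.000000; exercise = 0.000000; V(1,0) = max -> 0.000000
  V(1,1) = exp(-r*dt) * [p*0.000000 + (1-p)*21.904488] = 12.727289; exercise = 12.122960; V(1,1) = max -> 12.727289
  V(0,0) = exp(-r*dt) * [p*0.000000 + (1-p)*12.727289] = 7.395009; exercise = 0.000000; V(0,0) = max -> 7.395009

Answer: Price = V(0,0) = 7.3950


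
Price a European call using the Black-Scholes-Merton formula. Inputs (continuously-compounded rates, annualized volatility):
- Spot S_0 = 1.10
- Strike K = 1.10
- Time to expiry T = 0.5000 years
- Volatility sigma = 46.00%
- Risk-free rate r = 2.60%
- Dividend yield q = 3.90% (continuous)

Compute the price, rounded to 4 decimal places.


d1 = (ln(S/K) + (r - q + 0.5*sigma^2) * T) / (sigma * sqrt(T)) = 0.14265111
d2 = d1 - sigma * sqrt(T) = -0.18261801
exp(-rT) = 0.98708414; exp(-qT) = 0.98068890
C = S_0 * exp(-qT) * N(d1) - K * exp(-rT) * N(d2)
N(d1) = 0.55671713; N(d2) = 0.42754888
C = 1.1000 * 0.98068890 * 0.55671713 - 1.1000 * 0.98708414 * 0.42754888 = 0.1363

Answer: Price = 0.1363


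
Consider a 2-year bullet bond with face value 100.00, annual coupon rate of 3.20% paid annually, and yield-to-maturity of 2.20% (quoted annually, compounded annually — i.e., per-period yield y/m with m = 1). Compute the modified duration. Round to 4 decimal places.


Coupon per period c = face * coupon_rate / m = 3.200000
Periods per year m = 1; per-period yield y/m = 0.022000
Number of cashflows N = 2
Cashflows (t years, CF_t, discount factor 1/(1+y/m)^(m*t), PV):
  t = 1.0000: CF_t = 3.200000, DF = 0.978474, PV = 3.131115
  t = 2.0000: CF_t = 103.200000, DF = 0.957411, PV = 98.804769
Price P = sum_t PV_t = 101.935884
First compute Macaulay numerator sum_t t * PV_t:
  t * PV_t at t = 1.0000: 3.131115
  t * PV_t at t = 2.0000: 197.609537
Macaulay duration D = 200.740653 / 101.935884 = 1.969283
Modified duration = D / (1 + y/m) = 1.969283 / (1 + 0.022000) = 1.926892

Answer: Modified duration = 1.9269


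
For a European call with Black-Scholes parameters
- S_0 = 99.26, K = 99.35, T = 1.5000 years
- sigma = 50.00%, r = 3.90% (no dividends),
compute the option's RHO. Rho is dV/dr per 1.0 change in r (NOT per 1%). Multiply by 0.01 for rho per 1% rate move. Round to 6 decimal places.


d1 = 0.4002363380; d2 = -0.2121360977
phi(d1) = 0.3682353172; exp(-qT) = 1.0000000000; exp(-rT) = 0.9431782404
N(d2) = 0.4160004293
Rho = K*T*exp(-rT)*N(d2) = 99.3500 * 1.5000 * 0.9431782404 * 0.4160004293 = 58.471829

Answer: Rho = 58.471829


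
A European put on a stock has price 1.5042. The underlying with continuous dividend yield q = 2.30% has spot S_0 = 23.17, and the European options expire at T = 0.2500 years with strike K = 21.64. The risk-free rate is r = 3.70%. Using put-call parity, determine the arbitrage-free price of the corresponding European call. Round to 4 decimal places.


Answer: Call price = 3.1006

Derivation:
Put-call parity: C - P = S_0 * exp(-qT) - K * exp(-rT).
S_0 * exp(-qT) = 23.1700 * 0.99426650 = 23.03715480
K * exp(-rT) = 21.6400 * 0.99079265 = 21.44075294
C = P + S*exp(-qT) - K*exp(-rT)
C = 1.5042 + 23.03715480 - 21.44075294 = 3.1006


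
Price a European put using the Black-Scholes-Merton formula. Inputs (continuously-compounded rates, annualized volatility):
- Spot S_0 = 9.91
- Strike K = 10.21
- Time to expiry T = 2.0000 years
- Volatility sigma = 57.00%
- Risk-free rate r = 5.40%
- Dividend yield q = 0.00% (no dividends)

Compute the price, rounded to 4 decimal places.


Answer: Price = 2.6267

Derivation:
d1 = (ln(S/K) + (r - q + 0.5*sigma^2) * T) / (sigma * sqrt(T)) = 0.50003207
d2 = d1 - sigma * sqrt(T) = -0.30606966
exp(-rT) = 0.89762760; exp(-qT) = 1.00000000
P = K * exp(-rT) * N(-d2) - S_0 * exp(-qT) * N(-d1)
N(-d1) = 0.30852625; N(-d2) = 0.62022420
P = 10.2100 * 0.89762760 * 0.62022420 - 9.9100 * 1.00000000 * 0.30852625 = 2.6267


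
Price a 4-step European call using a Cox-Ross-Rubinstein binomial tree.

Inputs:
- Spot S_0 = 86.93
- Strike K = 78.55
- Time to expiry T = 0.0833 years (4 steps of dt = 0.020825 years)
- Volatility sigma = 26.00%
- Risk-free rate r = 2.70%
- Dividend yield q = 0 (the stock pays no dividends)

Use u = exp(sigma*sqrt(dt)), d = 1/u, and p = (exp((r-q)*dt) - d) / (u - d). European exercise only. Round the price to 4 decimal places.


dt = T/N = 0.020825
u = exp(sigma*sqrt(dt)) = 1.038233; d = 1/u = 0.963175
p = (exp((r-q)*dt) - d) / (u - d) = 0.498114
Discount per step: exp(-r*dt) = 0.999438
Stock lattice S(k, i) with i counting down-moves:
  k=0: S(0,0) = 86.9300
  k=1: S(1,0) = 90.2536; S(1,1) = 83.7288
  k=2: S(2,0) = 93.7043; S(2,1) = 86.9300; S(2,2) = 80.6455
  k=3: S(3,0) = 97.2869; S(3,1) = 90.2536; S(3,2) = 83.7288; S(3,3) = 77.6757
  k=4: S(4,0) = 101.0064; S(4,1) = 93.7043; S(4,2) = 86.9300; S(4,3) = 80.6455; S(4,4) = 74.8153
Terminal payoffs V(N, i) = max(S_T - K, 0):
  V(4,0) = 22.456436; V(4,1) = 15.154266; V(4,2) = 8.380000; V(4,3) = 2.095473; V(4,4) = 0.000000
Backward induction: V(k, i) = exp(-r*dt) * [p * V(k+1, i) + (1-p) * V(k+1, i+1)].
  V(3,0) = exp(-r*dt) * [p*22.456436 + (1-p)*15.154266] = 18.781019
  V(3,1) = exp(-r*dt) * [p*15.154266 + (1-p)*8.380000] = 11.747752
  V(3,2) = exp(-r*dt) * [p*8.380000 + (1-p)*2.095473] = 5.222949
  V(3,3) = exp(-r*dt) * [p*2.095473 + (1-p)*0.000000] = 1.043199
  V(2,0) = exp(-r*dt) * [p*18.781019 + (1-p)*11.747752] = 15.242550
  V(2,1) = exp(-r*dt) * [p*11.747752 + (1-p)*5.222949] = 8.468284
  V(2,2) = exp(-r*dt) * [p*5.222949 + (1-p)*1.043199] = 3.123435
  V(1,0) = exp(-r*dt) * [p*15.242550 + (1-p)*8.468284] = 11.835986
  V(1,1) = exp(-r*dt) * [p*8.468284 + (1-p)*3.123435] = 5.782529
  V(0,0) = exp(-r*dt) * [p*11.835986 + (1-p)*5.782529] = 8.792897

Answer: Price = V(0,0) = 8.7929


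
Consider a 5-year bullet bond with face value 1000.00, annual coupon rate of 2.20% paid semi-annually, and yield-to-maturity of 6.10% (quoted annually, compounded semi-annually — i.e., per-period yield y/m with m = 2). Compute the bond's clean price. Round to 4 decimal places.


Coupon per period c = face * coupon_rate / m = 11.000000
Periods per year m = 2; per-period yield y/m = 0.030500
Number of cashflows N = 10
Cashflows (t years, CF_t, discount factor 1/(1+y/m)^(m*t), PV):
  t = 0.5000: CF_t = 11.000000, DF = 0.970403, PV = 10.674430
  t = 1.0000: CF_t = 11.000000, DF = 0.941681, PV = 10.358496
  t = 1.5000: CF_t = 11.000000, DF = 0.913810, PV = 10.051912
  t = 2.0000: CF_t = 11.000000, DF = 0.886764, PV = 9.754403
  t = 2.5000: CF_t = 11.000000, DF = 0.860518, PV = 9.465699
  t = 3.0000: CF_t = 11.000000, DF = 0.835049, PV = 9.185540
  t = 3.5000: CF_t = 11.000000, DF = 0.810334, PV = 8.913673
  t = 4.0000: CF_t = 11.000000, DF = 0.786350, PV = 8.649853
  t = 4.5000: CF_t = 11.000000, DF = 0.763076, PV = 8.393841
  t = 5.0000: CF_t = 1011.000000, DF = 0.740491, PV = 748.636840
Price P = sum_t PV_t = 834.084687

Answer: Price = 834.0847


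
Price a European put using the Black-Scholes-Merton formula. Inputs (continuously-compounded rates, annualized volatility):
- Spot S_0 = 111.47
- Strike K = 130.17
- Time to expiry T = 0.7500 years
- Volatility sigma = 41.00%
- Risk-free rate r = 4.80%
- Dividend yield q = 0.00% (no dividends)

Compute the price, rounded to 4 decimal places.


Answer: Price = 24.6688

Derivation:
d1 = (ln(S/K) + (r - q + 0.5*sigma^2) * T) / (sigma * sqrt(T)) = -0.15785120
d2 = d1 - sigma * sqrt(T) = -0.51292162
exp(-rT) = 0.96464029; exp(-qT) = 1.00000000
P = K * exp(-rT) * N(-d2) - S_0 * exp(-qT) * N(-d1)
N(-d1) = 0.56271297; N(-d2) = 0.69599692
P = 130.1700 * 0.96464029 * 0.69599692 - 111.4700 * 1.00000000 * 0.56271297 = 24.6688


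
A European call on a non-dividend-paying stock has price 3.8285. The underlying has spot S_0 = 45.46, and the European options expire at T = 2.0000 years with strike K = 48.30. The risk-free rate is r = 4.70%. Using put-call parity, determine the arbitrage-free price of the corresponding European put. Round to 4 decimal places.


Put-call parity: C - P = S_0 * exp(-qT) - K * exp(-rT).
S_0 * exp(-qT) = 45.4600 * 1.00000000 = 45.46000000
K * exp(-rT) = 48.3000 * 0.91028276 = 43.96665742
P = C - S*exp(-qT) + K*exp(-rT)
P = 3.8285 - 45.46000000 + 43.96665742 = 2.3352

Answer: Put price = 2.3352


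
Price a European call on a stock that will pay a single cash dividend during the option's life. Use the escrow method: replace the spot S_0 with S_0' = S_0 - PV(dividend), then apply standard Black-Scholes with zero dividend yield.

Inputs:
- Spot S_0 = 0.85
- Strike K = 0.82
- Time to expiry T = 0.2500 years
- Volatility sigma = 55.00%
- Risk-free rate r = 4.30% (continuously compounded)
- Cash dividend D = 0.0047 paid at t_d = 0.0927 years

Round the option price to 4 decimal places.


Answer: Price = 0.1086

Derivation:
PV(D) = D * exp(-r * t_d) = 0.0047 * 0.99602183 = 0.00468130
S_0' = S_0 - PV(D) = 0.8500 - 0.00468130 = 0.84531870
d1 = (ln(S_0'/K) + (r + sigma^2/2)*T) / (sigma*sqrt(T)) = 0.28717045
d2 = d1 - sigma*sqrt(T) = 0.01217045
exp(-rT) = 0.98930757
N(d1) = 0.61300909; N(d2) = 0.50485519
C = S_0' * N(d1) - K * exp(-rT) * N(d2) = 0.84531870 * 0.61300909 - 0.8200 * 0.98930757 * 0.50485519 = 0.1086


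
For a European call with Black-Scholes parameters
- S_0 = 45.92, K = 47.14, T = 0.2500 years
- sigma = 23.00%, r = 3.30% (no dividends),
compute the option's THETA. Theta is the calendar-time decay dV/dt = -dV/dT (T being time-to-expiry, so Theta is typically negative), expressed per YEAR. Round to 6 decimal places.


d1 = -0.0987708304; d2 = -0.2137708304
phi(d1) = 0.3970010428; exp(-qT) = 1.0000000000; exp(-rT) = 0.9917839379
Theta = -S*exp(-qT)*phi(d1)*sigma/(2*sqrt(T)) - r*K*exp(-rT)*N(d2) + q*S*exp(-qT)*N(d1)
N(d1) = 0.4606601146; N(d2) = 0.4153628865; sqrt(T) = 0.5000000000
Term 1 = -45.9200 * 1.0000000000 * 0.3970010428 * 0.2300 / (2 * 0.5000000000) = -4.1929662136
Term 2 = -0.0330 * 47.1400 * 0.9917839379 * 0.4153628865 = -0.6408380312
Term 3 = 0 (no dividend yield, q = 0)
Theta = -4.1929662136 + (-0.6408380312) + (0.0000000000) = -4.833804

Answer: Theta = -4.833804


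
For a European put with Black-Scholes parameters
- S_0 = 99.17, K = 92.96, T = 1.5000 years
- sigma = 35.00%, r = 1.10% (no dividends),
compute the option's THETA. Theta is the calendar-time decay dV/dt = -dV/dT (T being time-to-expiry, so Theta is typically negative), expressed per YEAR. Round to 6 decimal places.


Answer: Theta = -4.697777

Derivation:
d1 = 0.4036788399; d2 = -0.0249818651
phi(d1) = 0.3677261277; exp(-qT) = 1.0000000000; exp(-rT) = 0.9836353794
Theta = -S*exp(-qT)*phi(d1)*sigma/(2*sqrt(T)) + r*K*exp(-rT)*N(-d2) - q*S*exp(-qT)*N(-d1)
N(-d1) = 0.3432244509; N(-d2) = 0.5099652857; sqrt(T) = 1.2247448714
Term 1 = -99.1700 * 1.0000000000 * 0.3677261277 * 0.3500 / (2 * 1.2247448714) = -5.2107138096
Term 2 = 0.0110 * 92.9600 * 0.9836353794 * 0.5099652857 = 0.5129364422
Term 3 = 0 (no dividend yield, q = 0)
Theta = -5.2107138096 + (0.5129364422) + (0.0000000000) = -4.697777


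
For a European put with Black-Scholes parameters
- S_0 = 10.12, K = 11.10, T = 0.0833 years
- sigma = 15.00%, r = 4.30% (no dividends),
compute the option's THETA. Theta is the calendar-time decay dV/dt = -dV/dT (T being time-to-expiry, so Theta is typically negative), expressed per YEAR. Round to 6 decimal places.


Answer: Theta = 0.333060

Derivation:
d1 = -2.0306565335; d2 = -2.0739491426
phi(d1) = 0.0507561995; exp(-qT) = 1.0000000000; exp(-rT) = 0.9964245074
Theta = -S*exp(-qT)*phi(d1)*sigma/(2*sqrt(T)) + r*K*exp(-rT)*N(-d2) - q*S*exp(-qT)*N(-d1)
N(-d1) = 0.9788550757; N(-d2) = 0.9809579828; sqrt(T) = 0.2886173938
Term 1 = -10.1200 * 1.0000000000 * 0.0507561995 * 0.1500 / (2 * 0.2886173938) = -0.1334775944
Term 2 = 0.0430 * 11.1000 * 0.9964245074 * 0.9809579828 = 0.4665371593
Term 3 = 0 (no dividend yield, q = 0)
Theta = -0.1334775944 + (0.4665371593) + (0.0000000000) = 0.333060
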